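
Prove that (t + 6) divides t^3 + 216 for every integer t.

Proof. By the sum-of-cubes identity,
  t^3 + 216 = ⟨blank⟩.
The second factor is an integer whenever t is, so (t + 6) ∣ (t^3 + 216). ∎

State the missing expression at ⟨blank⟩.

a^3 + b^3 = (a + b)(a^2 - ab + b^2). With a = t, b = 6:
t^3 + 216 = (t + 6)(t^2 - 6t + 36).

(t + 6)(t^2 - 6t + 36)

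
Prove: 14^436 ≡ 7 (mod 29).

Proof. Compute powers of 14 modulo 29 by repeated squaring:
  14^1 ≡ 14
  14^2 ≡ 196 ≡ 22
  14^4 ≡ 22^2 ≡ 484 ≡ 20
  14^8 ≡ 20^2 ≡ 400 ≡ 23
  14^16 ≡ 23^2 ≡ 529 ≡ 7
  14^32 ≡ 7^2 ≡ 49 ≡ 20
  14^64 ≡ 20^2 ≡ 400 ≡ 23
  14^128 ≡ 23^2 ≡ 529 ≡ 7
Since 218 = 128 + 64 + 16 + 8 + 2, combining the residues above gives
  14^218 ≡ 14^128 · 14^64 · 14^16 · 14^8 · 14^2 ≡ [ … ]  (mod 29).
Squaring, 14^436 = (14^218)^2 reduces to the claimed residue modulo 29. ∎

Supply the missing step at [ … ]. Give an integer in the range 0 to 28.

6

14^128 · 14^64 · 14^16 · 14^8 · 14^2 ≡ 7 · 23 · 7 · 23 · 22 = 570262.
570262 mod 29 = 6, so 14^218 ≡ 6 (mod 29).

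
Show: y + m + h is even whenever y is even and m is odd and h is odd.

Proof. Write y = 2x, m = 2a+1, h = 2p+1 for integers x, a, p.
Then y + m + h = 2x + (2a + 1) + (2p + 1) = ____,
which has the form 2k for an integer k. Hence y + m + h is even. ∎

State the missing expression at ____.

2(a + p + x + 1)

Expanding: 2x + (2a + 1) + (2p + 1) = 2a + 2p + 2x + 2.
Every term is even; pulling out the factor of 2 gives 2(a + p + x + 1).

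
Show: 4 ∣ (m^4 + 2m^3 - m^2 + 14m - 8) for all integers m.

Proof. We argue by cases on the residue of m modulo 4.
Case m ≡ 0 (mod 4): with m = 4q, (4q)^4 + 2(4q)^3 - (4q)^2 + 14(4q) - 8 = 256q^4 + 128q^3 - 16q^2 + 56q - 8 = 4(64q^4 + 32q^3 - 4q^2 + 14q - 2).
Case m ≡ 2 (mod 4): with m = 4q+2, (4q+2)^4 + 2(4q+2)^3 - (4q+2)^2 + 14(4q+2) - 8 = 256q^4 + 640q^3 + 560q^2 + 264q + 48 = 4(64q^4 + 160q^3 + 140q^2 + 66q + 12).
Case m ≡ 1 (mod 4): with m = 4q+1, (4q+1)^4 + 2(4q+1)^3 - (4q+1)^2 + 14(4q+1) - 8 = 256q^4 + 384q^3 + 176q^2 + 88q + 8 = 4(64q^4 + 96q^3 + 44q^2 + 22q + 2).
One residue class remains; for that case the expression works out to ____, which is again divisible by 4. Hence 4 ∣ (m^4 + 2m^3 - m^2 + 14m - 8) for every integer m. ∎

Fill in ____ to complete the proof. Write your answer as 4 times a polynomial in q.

4(64q^4 + 224q^3 + 284q^2 + 170q + 40)

Only m ≡ 3 (mod 4) is unaccounted for. Put m = 4q+3:
(4q+3)^4 + 2(4q+3)^3 - (4q+3)^2 + 14(4q+3) - 8 expands to 256q^4 + 896q^3 + 1136q^2 + 680q + 160,
and factoring out 4 leaves 4(64q^4 + 224q^3 + 284q^2 + 170q + 40).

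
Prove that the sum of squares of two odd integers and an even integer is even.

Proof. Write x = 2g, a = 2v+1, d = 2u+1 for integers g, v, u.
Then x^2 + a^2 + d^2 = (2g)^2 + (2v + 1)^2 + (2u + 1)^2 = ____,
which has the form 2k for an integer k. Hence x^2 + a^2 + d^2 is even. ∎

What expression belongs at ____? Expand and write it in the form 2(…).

Expanding: (2g)^2 + (2v + 1)^2 + (2u + 1)^2 = 4g^2 + 4u^2 + 4u + 4v^2 + 4v + 2.
Every term is even; pulling out the factor of 2 gives 2(2g^2 + 2u^2 + 2u + 2v^2 + 2v + 1).

2(2g^2 + 2u^2 + 2u + 2v^2 + 2v + 1)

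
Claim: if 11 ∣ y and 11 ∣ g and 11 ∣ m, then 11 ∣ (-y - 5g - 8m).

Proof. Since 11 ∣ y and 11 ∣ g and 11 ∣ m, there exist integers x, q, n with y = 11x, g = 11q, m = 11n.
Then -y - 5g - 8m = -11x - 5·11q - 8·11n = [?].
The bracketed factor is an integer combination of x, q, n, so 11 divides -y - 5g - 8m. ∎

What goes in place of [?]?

Each term has a factor of 11: -11x - 5·11q - 8·11n = 11·(-8n - 5q - x).
Since -8n - 5q - x is an integer, 11 ∣ (-y - 5g - 8m).

11(-8n - 5q - x)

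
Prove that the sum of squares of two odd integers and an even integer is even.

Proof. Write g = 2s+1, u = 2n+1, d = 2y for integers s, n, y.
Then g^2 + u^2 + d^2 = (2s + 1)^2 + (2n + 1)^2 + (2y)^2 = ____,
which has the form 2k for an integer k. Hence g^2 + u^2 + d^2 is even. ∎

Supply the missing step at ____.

(2s + 1)^2 + (2n + 1)^2 + (2y)^2 = 4n^2 + 4n + 4s^2 + 4s + 4y^2 + 2
= 2(2n^2 + 2n + 2s^2 + 2s + 2y^2 + 1).
Since 2n^2 + 2n + 2s^2 + 2s + 2y^2 + 1 is an integer, the sum of squares is of the form 2k for an integer k.

2(2n^2 + 2n + 2s^2 + 2s + 2y^2 + 1)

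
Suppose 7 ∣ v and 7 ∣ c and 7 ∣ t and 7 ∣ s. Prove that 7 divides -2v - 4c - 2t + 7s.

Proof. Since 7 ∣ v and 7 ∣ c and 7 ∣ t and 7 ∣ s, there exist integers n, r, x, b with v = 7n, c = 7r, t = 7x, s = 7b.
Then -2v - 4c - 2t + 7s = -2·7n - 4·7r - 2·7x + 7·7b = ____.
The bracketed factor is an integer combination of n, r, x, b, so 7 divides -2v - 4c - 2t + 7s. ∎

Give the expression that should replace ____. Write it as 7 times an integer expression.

Each term has a factor of 7: -2·7n - 4·7r - 2·7x + 7·7b = 7·(7b - 2n - 4r - 2x).
Since 7b - 2n - 4r - 2x is an integer, 7 ∣ (-2v - 4c - 2t + 7s).

7(7b - 2n - 4r - 2x)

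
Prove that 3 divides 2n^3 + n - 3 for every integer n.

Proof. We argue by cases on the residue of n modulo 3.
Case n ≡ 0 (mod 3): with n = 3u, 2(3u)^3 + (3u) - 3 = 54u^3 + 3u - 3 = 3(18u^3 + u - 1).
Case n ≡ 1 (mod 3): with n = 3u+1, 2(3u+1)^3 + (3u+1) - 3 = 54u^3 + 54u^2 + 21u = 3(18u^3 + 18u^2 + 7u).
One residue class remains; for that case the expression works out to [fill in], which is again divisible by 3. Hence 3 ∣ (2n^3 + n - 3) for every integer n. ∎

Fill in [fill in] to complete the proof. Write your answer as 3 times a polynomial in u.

The residues treated are {0, 1}, so the missing case is n ≡ 2 (mod 3); write n = 3u+2.
Then 2(3u+2)^3 + (3u+2) - 3 = 54u^3 + 108u^2 + 75u + 15 = 3(18u^3 + 36u^2 + 25u + 5).

3(18u^3 + 36u^2 + 25u + 5)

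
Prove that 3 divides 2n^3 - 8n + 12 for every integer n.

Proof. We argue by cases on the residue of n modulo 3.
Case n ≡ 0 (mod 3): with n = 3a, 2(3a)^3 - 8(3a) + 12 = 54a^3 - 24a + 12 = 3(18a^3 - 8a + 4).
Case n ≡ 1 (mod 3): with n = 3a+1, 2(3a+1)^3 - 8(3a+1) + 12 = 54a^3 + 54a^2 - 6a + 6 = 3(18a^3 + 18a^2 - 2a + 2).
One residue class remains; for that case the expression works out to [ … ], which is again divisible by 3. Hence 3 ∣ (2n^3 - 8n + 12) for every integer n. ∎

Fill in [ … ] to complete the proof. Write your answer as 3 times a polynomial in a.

Only n ≡ 2 (mod 3) is unaccounted for. Put n = 3a+2:
2(3a+2)^3 - 8(3a+2) + 12 expands to 54a^3 + 108a^2 + 48a + 12,
and factoring out 3 leaves 3(18a^3 + 36a^2 + 16a + 4).

3(18a^3 + 36a^2 + 16a + 4)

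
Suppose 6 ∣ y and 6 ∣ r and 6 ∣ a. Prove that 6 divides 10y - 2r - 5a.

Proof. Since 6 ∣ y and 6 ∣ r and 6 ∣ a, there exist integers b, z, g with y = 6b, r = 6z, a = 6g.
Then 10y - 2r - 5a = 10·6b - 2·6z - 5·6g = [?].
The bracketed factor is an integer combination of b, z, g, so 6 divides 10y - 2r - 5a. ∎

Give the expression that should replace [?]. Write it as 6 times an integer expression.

6(10b - 5g - 2z)

Each term has a factor of 6: 10·6b - 2·6z - 5·6g = 6·(10b - 5g - 2z).
Since 10b - 5g - 2z is an integer, 6 ∣ (10y - 2r - 5a).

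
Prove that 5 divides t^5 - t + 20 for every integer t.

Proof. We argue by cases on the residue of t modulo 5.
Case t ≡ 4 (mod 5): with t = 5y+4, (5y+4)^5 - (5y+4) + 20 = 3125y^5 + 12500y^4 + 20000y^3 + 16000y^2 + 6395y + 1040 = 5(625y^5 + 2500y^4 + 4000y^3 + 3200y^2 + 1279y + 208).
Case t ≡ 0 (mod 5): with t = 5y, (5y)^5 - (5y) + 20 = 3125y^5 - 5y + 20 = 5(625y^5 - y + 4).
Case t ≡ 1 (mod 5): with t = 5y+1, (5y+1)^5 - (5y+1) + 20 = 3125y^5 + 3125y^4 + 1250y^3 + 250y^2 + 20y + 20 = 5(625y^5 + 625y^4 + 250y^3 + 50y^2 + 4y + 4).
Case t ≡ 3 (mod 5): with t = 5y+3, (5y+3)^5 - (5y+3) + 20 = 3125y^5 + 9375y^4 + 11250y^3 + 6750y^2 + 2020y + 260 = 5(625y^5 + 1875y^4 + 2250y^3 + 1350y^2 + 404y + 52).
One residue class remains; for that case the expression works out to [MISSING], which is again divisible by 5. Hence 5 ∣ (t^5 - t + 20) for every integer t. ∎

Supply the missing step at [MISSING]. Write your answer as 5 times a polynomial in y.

5(625y^5 + 1250y^4 + 1000y^3 + 400y^2 + 79y + 10)

Only t ≡ 2 (mod 5) is unaccounted for. Put t = 5y+2:
(5y+2)^5 - (5y+2) + 20 expands to 3125y^5 + 6250y^4 + 5000y^3 + 2000y^2 + 395y + 50,
and factoring out 5 leaves 5(625y^5 + 1250y^4 + 1000y^3 + 400y^2 + 79y + 10).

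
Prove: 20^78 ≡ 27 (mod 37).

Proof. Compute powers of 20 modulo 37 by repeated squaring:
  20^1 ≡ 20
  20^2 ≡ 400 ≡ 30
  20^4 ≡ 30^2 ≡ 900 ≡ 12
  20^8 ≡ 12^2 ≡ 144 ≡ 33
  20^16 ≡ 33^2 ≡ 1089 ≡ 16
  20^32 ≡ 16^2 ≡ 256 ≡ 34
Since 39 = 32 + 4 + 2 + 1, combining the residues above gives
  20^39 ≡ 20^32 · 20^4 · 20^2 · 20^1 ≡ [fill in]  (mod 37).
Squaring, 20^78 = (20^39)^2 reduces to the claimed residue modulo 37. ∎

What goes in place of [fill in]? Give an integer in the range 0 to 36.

8

20^32 · 20^4 · 20^2 · 20^1 ≡ 34 · 12 · 30 · 20 = 244800.
244800 mod 37 = 8, so 20^39 ≡ 8 (mod 37).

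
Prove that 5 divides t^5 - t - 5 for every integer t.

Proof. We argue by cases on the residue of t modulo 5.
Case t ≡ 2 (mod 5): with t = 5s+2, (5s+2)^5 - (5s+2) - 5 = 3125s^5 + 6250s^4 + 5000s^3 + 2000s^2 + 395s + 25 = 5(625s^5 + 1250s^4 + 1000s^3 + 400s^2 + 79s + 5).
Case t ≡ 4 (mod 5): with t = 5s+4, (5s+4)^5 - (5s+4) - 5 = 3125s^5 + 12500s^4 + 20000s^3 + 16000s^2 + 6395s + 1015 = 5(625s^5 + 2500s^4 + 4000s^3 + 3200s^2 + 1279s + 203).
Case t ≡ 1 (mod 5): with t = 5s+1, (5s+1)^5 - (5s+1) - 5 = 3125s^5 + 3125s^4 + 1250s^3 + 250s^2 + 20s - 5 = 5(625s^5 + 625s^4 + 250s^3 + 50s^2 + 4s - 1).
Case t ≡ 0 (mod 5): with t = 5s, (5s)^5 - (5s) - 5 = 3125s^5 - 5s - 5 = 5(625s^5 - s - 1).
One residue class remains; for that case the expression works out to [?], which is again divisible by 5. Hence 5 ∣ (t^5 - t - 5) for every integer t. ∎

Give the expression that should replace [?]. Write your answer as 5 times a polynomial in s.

5(625s^5 + 1875s^4 + 2250s^3 + 1350s^2 + 404s + 47)

The residues treated are {2, 4, 1, 0}, so the missing case is t ≡ 3 (mod 5); write t = 5s+3.
Then (5s+3)^5 - (5s+3) - 5 = 3125s^5 + 9375s^4 + 11250s^3 + 6750s^2 + 2020s + 235 = 5(625s^5 + 1875s^4 + 2250s^3 + 1350s^2 + 404s + 47).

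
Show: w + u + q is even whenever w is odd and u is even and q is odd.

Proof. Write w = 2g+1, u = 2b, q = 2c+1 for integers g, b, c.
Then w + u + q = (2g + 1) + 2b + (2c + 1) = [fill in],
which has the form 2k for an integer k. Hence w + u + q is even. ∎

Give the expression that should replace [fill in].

2(b + c + g + 1)

Expanding: (2g + 1) + 2b + (2c + 1) = 2b + 2c + 2g + 2.
Every term is even; pulling out the factor of 2 gives 2(b + c + g + 1).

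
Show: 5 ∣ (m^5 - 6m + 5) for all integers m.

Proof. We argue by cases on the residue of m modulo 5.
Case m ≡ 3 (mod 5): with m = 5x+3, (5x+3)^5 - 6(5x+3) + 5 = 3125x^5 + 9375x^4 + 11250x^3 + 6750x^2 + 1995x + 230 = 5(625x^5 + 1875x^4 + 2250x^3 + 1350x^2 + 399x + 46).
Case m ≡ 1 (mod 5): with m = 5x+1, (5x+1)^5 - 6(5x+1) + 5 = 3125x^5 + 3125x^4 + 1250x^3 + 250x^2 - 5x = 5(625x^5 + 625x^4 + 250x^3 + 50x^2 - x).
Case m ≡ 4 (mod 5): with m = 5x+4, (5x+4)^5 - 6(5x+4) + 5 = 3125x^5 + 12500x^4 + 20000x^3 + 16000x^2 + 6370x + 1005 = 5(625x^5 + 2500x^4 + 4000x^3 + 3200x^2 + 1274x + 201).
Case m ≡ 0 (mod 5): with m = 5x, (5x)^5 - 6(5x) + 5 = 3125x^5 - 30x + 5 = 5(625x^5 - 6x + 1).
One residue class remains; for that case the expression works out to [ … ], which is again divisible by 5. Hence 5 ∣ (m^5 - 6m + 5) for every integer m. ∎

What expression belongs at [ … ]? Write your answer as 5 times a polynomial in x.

The residues treated are {3, 1, 4, 0}, so the missing case is m ≡ 2 (mod 5); write m = 5x+2.
Then (5x+2)^5 - 6(5x+2) + 5 = 3125x^5 + 6250x^4 + 5000x^3 + 2000x^2 + 370x + 25 = 5(625x^5 + 1250x^4 + 1000x^3 + 400x^2 + 74x + 5).

5(625x^5 + 1250x^4 + 1000x^3 + 400x^2 + 74x + 5)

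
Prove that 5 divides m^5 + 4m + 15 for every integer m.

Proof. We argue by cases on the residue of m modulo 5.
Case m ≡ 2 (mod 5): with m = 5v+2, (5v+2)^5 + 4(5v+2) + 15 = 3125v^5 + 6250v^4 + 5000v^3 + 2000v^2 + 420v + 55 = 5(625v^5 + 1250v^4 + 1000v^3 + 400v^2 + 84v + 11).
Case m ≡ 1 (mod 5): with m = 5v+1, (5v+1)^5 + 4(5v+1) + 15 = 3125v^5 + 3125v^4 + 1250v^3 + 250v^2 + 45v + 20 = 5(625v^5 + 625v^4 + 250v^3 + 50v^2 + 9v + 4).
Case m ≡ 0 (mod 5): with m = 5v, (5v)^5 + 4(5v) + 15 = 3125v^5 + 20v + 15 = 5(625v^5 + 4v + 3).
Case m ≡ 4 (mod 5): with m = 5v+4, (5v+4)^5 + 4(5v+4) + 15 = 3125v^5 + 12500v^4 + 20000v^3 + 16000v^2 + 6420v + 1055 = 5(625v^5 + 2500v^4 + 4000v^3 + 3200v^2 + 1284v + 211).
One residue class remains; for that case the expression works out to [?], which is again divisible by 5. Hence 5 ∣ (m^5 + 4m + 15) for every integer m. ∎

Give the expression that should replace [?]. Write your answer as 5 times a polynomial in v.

5(625v^5 + 1875v^4 + 2250v^3 + 1350v^2 + 409v + 54)

Only m ≡ 3 (mod 5) is unaccounted for. Put m = 5v+3:
(5v+3)^5 + 4(5v+3) + 15 expands to 3125v^5 + 9375v^4 + 11250v^3 + 6750v^2 + 2045v + 270,
and factoring out 5 leaves 5(625v^5 + 1875v^4 + 2250v^3 + 1350v^2 + 409v + 54).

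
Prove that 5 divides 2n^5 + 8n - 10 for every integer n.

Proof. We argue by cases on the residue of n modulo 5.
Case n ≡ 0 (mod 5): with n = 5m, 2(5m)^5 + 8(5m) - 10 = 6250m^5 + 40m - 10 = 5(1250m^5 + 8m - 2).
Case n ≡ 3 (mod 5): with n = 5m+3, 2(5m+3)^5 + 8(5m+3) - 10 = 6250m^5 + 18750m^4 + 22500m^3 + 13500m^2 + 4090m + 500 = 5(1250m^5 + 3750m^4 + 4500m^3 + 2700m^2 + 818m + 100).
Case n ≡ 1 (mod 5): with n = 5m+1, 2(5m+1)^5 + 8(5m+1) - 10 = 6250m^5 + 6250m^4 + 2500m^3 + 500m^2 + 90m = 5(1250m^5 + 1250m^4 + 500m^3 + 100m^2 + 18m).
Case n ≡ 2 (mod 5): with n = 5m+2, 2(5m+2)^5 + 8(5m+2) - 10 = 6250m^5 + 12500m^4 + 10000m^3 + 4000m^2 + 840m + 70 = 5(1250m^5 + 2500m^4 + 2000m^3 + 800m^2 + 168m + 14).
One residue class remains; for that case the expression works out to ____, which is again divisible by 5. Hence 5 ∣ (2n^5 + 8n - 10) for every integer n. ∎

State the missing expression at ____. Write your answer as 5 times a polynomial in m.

5(1250m^5 + 5000m^4 + 8000m^3 + 6400m^2 + 2568m + 414)

Only n ≡ 4 (mod 5) is unaccounted for. Put n = 5m+4:
2(5m+4)^5 + 8(5m+4) - 10 expands to 6250m^5 + 25000m^4 + 40000m^3 + 32000m^2 + 12840m + 2070,
and factoring out 5 leaves 5(1250m^5 + 5000m^4 + 8000m^3 + 6400m^2 + 2568m + 414).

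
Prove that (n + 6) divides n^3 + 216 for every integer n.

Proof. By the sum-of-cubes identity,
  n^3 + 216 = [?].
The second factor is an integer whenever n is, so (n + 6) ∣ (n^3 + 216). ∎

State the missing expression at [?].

(n + 6)(n^2 - 6n + 36)

Polynomial division of n^3 + 216 by n + 6 leaves remainder 0 and quotient n^2 - 6n + 36.
Hence n^3 + 216 = (n + 6)(n^2 - 6n + 36).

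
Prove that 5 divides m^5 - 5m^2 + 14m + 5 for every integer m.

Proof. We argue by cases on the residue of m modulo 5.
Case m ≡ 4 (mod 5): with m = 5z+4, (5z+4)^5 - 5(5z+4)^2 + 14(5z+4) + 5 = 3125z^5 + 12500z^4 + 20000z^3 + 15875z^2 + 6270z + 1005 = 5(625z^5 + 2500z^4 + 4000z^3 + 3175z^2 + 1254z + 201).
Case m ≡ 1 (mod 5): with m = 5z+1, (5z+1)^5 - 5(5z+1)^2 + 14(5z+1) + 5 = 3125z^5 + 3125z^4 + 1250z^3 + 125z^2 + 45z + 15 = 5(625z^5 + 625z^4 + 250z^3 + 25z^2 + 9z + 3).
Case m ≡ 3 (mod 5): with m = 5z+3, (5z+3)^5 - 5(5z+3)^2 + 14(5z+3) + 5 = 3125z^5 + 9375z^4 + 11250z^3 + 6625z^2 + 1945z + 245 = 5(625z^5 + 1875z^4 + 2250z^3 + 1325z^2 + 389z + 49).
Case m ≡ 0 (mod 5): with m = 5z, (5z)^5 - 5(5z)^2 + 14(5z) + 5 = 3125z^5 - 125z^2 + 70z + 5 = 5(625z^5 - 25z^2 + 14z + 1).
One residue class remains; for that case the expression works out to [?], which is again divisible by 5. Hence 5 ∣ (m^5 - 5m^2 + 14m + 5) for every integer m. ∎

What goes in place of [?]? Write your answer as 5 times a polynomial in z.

The residues treated are {4, 1, 3, 0}, so the missing case is m ≡ 2 (mod 5); write m = 5z+2.
Then (5z+2)^5 - 5(5z+2)^2 + 14(5z+2) + 5 = 3125z^5 + 6250z^4 + 5000z^3 + 1875z^2 + 370z + 45 = 5(625z^5 + 1250z^4 + 1000z^3 + 375z^2 + 74z + 9).

5(625z^5 + 1250z^4 + 1000z^3 + 375z^2 + 74z + 9)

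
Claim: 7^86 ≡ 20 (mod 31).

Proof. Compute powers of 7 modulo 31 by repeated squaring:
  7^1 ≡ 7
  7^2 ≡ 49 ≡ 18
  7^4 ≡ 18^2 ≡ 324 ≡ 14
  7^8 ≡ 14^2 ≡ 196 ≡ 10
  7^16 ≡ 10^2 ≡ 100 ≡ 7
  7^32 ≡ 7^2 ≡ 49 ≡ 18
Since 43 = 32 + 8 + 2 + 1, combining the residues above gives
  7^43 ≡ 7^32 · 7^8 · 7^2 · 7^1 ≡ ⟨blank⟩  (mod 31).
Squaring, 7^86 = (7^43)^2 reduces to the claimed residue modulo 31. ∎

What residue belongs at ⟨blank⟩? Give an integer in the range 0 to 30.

Multiply the listed residues: 18 · 10 · 18 · 7 = 180 → 3240 → 22680.
Reducing modulo 31: 22680 = 731·31 + 19, so 7^43 ≡ 19.

19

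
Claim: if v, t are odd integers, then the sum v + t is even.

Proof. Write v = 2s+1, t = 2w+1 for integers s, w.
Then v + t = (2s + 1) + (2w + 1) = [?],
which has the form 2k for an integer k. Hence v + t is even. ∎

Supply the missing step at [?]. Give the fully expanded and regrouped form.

2(s + w + 1)

Expanding: (2s + 1) + (2w + 1) = 2s + 2w + 2.
Every term is even; pulling out the factor of 2 gives 2(s + w + 1).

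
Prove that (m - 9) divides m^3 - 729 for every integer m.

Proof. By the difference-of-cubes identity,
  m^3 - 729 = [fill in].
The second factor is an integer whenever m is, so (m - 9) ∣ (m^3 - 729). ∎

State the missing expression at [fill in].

(m - 9)(m^2 + 9m + 81)

Polynomial division of m^3 - 729 by m - 9 leaves remainder 0 and quotient m^2 + 9m + 81.
Hence m^3 - 729 = (m - 9)(m^2 + 9m + 81).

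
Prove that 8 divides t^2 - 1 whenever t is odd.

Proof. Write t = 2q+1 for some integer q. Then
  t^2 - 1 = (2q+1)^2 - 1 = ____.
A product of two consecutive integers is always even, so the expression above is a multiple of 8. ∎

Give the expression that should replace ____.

(2q+1)^2 - 1 = 4q^2 + 4q + 1 - 1 = 4q^2 + 4q = 4q(q+1).
Since q and q+1 are consecutive, q(q+1) is even, and 4·(even) is a multiple of 8.

4q(q + 1)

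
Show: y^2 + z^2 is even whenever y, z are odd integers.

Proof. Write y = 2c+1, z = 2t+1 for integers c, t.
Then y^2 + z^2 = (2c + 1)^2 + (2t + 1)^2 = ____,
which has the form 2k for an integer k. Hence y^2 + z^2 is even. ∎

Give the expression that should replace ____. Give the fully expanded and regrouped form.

2(2c^2 + 2c + 2t^2 + 2t + 1)

Expanding: (2c + 1)^2 + (2t + 1)^2 = 4c^2 + 4c + 4t^2 + 4t + 2.
Every term is even; pulling out the factor of 2 gives 2(2c^2 + 2c + 2t^2 + 2t + 1).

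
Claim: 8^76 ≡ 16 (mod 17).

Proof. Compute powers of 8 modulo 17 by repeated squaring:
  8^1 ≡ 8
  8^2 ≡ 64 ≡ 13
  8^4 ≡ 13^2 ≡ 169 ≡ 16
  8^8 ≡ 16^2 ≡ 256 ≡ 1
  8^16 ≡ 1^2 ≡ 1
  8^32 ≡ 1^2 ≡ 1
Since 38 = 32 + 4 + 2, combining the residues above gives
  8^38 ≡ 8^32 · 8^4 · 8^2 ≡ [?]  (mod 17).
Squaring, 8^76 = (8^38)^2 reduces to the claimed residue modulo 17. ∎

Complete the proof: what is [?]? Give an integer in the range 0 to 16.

4

8^32 · 8^4 · 8^2 ≡ 1 · 16 · 13 = 208.
208 mod 17 = 4, so 8^38 ≡ 4 (mod 17).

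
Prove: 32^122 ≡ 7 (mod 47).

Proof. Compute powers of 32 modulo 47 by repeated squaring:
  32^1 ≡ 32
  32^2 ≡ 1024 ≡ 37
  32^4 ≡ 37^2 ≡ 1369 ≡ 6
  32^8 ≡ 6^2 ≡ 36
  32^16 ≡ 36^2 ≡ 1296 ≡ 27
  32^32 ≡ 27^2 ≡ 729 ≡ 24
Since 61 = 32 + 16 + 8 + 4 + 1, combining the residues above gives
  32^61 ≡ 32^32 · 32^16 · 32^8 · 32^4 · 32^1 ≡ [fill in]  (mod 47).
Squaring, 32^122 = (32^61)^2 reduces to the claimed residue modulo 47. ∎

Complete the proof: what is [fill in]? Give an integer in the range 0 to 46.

Multiply the listed residues: 24 · 27 · 36 · 6 · 32 = 648 → 23328 → 139968 → 4478976.
Reducing modulo 47: 4478976 = 95297·47 + 17, so 32^61 ≡ 17.

17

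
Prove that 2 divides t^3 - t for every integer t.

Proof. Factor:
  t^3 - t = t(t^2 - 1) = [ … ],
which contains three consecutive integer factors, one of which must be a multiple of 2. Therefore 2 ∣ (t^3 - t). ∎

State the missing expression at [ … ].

(t - 1)t(t + 1)

t(t^2 - 1) = t(t - 1)(t + 1) = (t - 1)t(t + 1).
These three factors are consecutive integers, so their product is divisible by 2.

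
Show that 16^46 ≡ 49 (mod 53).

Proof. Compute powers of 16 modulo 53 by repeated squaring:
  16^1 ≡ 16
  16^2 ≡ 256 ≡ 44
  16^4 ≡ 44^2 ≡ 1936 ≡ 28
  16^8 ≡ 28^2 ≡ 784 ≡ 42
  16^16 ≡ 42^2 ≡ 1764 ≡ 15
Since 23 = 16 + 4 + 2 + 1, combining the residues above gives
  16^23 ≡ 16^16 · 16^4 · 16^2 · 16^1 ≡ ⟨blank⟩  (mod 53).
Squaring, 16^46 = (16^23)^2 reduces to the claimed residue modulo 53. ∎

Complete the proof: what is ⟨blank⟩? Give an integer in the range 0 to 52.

46

Multiply the listed residues: 15 · 28 · 44 · 16 = 420 → 18480 → 295680.
Reducing modulo 53: 295680 = 5578·53 + 46, so 16^23 ≡ 46.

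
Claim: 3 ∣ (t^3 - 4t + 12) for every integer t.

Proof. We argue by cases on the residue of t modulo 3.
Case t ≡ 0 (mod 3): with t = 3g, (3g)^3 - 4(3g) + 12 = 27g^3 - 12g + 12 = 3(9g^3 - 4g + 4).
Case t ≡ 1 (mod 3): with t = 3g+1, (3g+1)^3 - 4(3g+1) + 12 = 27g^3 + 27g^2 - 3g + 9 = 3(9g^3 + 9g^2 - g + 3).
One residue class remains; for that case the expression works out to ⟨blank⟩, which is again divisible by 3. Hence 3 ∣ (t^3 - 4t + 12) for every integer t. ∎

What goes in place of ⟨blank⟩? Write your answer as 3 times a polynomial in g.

Only t ≡ 2 (mod 3) is unaccounted for. Put t = 3g+2:
(3g+2)^3 - 4(3g+2) + 12 expands to 27g^3 + 54g^2 + 24g + 12,
and factoring out 3 leaves 3(9g^3 + 18g^2 + 8g + 4).

3(9g^3 + 18g^2 + 8g + 4)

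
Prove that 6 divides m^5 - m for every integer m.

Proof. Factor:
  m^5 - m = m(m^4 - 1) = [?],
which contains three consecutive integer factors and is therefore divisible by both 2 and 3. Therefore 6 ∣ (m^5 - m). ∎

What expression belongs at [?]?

(m - 1)m(m + 1)(m^2 + 1)

m^4 - 1 = (m^2 - 1)(m^2 + 1), and m^2 - 1 = (m-1)(m+1).
So m(m^4 - 1) = (m - 1)m(m + 1)(m^2 + 1).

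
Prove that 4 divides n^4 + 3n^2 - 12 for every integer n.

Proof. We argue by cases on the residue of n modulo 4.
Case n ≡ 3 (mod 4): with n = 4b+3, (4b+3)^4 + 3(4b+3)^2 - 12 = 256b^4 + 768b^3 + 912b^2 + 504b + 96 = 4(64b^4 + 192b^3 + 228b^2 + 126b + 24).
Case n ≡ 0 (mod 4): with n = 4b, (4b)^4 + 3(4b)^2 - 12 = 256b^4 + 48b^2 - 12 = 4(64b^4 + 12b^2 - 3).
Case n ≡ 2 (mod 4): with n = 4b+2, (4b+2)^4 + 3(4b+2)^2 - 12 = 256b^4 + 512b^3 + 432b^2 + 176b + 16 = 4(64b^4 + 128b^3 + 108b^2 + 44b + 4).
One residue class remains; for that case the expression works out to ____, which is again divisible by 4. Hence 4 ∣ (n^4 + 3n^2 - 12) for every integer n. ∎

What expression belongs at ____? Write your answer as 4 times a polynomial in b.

4(64b^4 + 64b^3 + 36b^2 + 10b - 2)

The residues treated are {3, 0, 2}, so the missing case is n ≡ 1 (mod 4); write n = 4b+1.
Then (4b+1)^4 + 3(4b+1)^2 - 12 = 256b^4 + 256b^3 + 144b^2 + 40b - 8 = 4(64b^4 + 64b^3 + 36b^2 + 10b - 2).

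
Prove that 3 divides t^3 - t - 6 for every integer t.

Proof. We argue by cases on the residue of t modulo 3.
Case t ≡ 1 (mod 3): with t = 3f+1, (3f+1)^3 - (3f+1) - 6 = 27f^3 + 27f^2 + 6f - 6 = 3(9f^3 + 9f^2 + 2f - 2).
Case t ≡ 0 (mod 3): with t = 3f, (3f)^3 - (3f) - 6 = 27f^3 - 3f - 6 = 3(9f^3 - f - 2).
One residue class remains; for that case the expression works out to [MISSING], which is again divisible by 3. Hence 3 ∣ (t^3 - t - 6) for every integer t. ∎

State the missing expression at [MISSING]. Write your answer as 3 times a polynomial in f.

Only t ≡ 2 (mod 3) is unaccounted for. Put t = 3f+2:
(3f+2)^3 - (3f+2) - 6 expands to 27f^3 + 54f^2 + 33f,
and factoring out 3 leaves 3(9f^3 + 18f^2 + 11f).

3(9f^3 + 18f^2 + 11f)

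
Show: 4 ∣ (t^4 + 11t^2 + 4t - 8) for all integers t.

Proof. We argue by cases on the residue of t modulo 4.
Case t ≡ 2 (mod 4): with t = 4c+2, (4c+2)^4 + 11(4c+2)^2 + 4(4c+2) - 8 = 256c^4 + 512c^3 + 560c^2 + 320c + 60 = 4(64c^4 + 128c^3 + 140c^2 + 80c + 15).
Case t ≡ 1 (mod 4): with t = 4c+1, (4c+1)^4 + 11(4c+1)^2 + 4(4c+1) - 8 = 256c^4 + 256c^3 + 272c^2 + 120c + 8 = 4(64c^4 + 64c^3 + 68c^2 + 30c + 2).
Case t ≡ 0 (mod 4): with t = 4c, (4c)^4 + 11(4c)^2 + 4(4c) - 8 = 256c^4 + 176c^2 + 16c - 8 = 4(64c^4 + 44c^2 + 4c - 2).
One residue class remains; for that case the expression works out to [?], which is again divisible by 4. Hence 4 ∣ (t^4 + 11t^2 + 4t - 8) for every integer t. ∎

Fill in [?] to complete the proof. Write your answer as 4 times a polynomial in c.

Only t ≡ 3 (mod 4) is unaccounted for. Put t = 4c+3:
(4c+3)^4 + 11(4c+3)^2 + 4(4c+3) - 8 expands to 256c^4 + 768c^3 + 1040c^2 + 712c + 184,
and factoring out 4 leaves 4(64c^4 + 192c^3 + 260c^2 + 178c + 46).

4(64c^4 + 192c^3 + 260c^2 + 178c + 46)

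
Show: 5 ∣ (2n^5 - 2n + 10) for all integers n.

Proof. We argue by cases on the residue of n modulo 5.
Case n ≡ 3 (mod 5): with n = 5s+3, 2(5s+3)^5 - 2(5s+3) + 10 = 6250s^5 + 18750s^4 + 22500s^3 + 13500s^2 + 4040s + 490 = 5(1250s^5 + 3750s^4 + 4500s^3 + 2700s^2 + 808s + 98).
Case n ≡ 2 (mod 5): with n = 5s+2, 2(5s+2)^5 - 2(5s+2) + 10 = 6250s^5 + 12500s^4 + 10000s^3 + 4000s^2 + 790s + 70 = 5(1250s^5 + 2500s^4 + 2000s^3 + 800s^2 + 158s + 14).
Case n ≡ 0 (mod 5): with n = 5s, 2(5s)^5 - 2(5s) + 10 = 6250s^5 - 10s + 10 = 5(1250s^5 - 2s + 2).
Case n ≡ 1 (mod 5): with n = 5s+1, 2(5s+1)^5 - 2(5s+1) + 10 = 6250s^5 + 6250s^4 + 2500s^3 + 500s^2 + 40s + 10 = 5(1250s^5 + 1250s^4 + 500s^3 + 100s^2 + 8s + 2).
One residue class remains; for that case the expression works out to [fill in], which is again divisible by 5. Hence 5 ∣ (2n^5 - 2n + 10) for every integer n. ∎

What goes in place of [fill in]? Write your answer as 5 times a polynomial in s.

The residues treated are {3, 2, 0, 1}, so the missing case is n ≡ 4 (mod 5); write n = 5s+4.
Then 2(5s+4)^5 - 2(5s+4) + 10 = 6250s^5 + 25000s^4 + 40000s^3 + 32000s^2 + 12790s + 2050 = 5(1250s^5 + 5000s^4 + 8000s^3 + 6400s^2 + 2558s + 410).

5(1250s^5 + 5000s^4 + 8000s^3 + 6400s^2 + 2558s + 410)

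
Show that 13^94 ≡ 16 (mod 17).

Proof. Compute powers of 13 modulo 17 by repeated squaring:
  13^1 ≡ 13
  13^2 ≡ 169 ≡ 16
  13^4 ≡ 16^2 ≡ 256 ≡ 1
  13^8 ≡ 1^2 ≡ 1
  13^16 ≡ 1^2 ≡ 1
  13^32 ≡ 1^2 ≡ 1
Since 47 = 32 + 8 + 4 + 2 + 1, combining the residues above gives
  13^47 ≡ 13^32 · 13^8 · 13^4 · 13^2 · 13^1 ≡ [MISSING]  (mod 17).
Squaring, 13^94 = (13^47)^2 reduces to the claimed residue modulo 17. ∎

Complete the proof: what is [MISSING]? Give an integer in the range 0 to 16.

13^32 · 13^8 · 13^4 · 13^2 · 13^1 ≡ 1 · 1 · 1 · 16 · 13 = 208.
208 mod 17 = 4, so 13^47 ≡ 4 (mod 17).

4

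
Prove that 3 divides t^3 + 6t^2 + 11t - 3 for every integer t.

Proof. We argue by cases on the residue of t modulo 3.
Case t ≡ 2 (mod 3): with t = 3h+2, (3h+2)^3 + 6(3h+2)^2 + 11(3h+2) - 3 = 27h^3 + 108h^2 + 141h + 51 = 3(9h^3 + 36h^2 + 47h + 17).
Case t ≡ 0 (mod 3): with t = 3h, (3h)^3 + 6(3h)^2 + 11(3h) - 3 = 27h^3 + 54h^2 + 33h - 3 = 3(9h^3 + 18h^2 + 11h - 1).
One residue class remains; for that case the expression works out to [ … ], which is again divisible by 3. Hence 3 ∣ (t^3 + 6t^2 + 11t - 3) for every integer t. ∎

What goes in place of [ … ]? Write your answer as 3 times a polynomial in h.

The residues treated are {2, 0}, so the missing case is t ≡ 1 (mod 3); write t = 3h+1.
Then (3h+1)^3 + 6(3h+1)^2 + 11(3h+1) - 3 = 27h^3 + 81h^2 + 78h + 15 = 3(9h^3 + 27h^2 + 26h + 5).

3(9h^3 + 27h^2 + 26h + 5)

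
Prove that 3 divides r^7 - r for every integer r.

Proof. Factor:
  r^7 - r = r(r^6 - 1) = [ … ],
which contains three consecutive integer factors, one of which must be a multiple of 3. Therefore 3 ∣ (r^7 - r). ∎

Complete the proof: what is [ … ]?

r^6 - 1 = (r^2 - 1)(r^4 + r^2 + 1), and r^2 - 1 = (r-1)(r+1).
So r(r^6 - 1) = (r - 1)r(r + 1)(r^4 + r^2 + 1).

(r - 1)r(r + 1)(r^4 + r^2 + 1)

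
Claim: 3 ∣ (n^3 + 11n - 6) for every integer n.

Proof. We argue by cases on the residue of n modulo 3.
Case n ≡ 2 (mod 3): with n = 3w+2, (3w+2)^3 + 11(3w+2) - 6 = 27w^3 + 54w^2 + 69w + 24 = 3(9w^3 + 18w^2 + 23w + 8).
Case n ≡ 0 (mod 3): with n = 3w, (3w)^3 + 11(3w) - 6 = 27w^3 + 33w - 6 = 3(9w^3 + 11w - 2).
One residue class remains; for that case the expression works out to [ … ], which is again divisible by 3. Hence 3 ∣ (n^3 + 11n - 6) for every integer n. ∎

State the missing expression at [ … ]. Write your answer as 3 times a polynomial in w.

Only n ≡ 1 (mod 3) is unaccounted for. Put n = 3w+1:
(3w+1)^3 + 11(3w+1) - 6 expands to 27w^3 + 27w^2 + 42w + 6,
and factoring out 3 leaves 3(9w^3 + 9w^2 + 14w + 2).

3(9w^3 + 9w^2 + 14w + 2)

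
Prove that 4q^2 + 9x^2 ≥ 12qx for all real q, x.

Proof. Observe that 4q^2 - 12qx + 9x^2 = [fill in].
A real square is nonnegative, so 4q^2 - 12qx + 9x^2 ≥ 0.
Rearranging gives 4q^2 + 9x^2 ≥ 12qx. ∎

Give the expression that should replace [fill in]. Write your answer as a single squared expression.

(2q - 3x)^2

The leading and trailing coefficients are 2^2 and 3^2, and 12 = 2·2·3, so the trinomial is (2q - 3x)^2.
Hence 4q^2 - 12qx + 9x^2 ≥ 0.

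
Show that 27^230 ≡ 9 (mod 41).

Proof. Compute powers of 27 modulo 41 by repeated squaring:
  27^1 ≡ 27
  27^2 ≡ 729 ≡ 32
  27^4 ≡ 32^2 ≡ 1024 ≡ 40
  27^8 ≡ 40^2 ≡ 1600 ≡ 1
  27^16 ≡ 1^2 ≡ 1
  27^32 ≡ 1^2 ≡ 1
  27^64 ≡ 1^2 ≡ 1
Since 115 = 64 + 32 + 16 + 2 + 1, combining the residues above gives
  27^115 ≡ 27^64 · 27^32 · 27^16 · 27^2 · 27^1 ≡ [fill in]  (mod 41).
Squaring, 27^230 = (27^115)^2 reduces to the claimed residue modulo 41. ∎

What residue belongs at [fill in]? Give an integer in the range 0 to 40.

3

27^64 · 27^32 · 27^16 · 27^2 · 27^1 ≡ 1 · 1 · 1 · 32 · 27 = 864.
864 mod 41 = 3, so 27^115 ≡ 3 (mod 41).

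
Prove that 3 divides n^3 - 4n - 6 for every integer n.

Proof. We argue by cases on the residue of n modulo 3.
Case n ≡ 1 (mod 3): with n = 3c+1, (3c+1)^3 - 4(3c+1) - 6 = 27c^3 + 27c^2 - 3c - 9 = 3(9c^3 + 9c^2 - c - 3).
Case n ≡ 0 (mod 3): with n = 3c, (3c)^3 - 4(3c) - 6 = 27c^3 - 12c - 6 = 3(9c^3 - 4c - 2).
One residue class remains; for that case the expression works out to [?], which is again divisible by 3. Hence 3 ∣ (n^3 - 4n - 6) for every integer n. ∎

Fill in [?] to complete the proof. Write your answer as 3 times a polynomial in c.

Only n ≡ 2 (mod 3) is unaccounted for. Put n = 3c+2:
(3c+2)^3 - 4(3c+2) - 6 expands to 27c^3 + 54c^2 + 24c - 6,
and factoring out 3 leaves 3(9c^3 + 18c^2 + 8c - 2).

3(9c^3 + 18c^2 + 8c - 2)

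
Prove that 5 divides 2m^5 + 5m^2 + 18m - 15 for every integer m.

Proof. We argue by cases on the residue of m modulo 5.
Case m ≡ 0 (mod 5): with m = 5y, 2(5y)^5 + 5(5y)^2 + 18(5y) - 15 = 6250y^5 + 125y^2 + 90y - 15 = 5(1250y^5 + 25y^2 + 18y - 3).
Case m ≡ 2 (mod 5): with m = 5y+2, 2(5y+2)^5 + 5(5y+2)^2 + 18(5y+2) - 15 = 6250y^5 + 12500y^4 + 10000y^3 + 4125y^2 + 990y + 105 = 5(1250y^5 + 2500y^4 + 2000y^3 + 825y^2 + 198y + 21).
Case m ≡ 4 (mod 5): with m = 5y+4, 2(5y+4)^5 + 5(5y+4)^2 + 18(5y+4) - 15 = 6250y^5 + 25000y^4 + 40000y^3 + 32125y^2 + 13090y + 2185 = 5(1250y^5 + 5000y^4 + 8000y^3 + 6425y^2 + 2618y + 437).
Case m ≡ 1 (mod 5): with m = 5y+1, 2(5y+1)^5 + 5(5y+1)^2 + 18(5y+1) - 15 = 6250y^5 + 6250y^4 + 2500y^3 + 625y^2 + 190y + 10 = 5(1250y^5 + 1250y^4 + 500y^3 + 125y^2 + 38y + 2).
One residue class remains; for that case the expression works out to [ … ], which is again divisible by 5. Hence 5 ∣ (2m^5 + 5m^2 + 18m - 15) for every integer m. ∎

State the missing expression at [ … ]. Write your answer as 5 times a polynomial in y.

5(1250y^5 + 3750y^4 + 4500y^3 + 2725y^2 + 858y + 114)

The residues treated are {0, 2, 4, 1}, so the missing case is m ≡ 3 (mod 5); write m = 5y+3.
Then 2(5y+3)^5 + 5(5y+3)^2 + 18(5y+3) - 15 = 6250y^5 + 18750y^4 + 22500y^3 + 13625y^2 + 4290y + 570 = 5(1250y^5 + 3750y^4 + 4500y^3 + 2725y^2 + 858y + 114).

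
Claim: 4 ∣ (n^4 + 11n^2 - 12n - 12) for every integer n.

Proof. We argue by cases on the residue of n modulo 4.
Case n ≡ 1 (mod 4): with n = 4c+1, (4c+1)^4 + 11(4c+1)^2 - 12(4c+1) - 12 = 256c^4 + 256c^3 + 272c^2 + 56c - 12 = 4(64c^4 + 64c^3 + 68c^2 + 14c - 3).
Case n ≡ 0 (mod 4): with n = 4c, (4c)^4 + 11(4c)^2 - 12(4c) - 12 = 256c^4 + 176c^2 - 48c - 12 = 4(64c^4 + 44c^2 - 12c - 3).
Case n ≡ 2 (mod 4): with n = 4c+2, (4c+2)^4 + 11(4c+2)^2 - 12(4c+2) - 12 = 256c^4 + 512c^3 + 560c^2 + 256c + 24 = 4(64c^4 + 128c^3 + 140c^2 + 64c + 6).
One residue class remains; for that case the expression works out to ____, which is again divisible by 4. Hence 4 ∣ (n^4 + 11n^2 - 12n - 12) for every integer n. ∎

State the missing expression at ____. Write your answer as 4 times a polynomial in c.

4(64c^4 + 192c^3 + 260c^2 + 162c + 33)

The residues treated are {1, 0, 2}, so the missing case is n ≡ 3 (mod 4); write n = 4c+3.
Then (4c+3)^4 + 11(4c+3)^2 - 12(4c+3) - 12 = 256c^4 + 768c^3 + 1040c^2 + 648c + 132 = 4(64c^4 + 192c^3 + 260c^2 + 162c + 33).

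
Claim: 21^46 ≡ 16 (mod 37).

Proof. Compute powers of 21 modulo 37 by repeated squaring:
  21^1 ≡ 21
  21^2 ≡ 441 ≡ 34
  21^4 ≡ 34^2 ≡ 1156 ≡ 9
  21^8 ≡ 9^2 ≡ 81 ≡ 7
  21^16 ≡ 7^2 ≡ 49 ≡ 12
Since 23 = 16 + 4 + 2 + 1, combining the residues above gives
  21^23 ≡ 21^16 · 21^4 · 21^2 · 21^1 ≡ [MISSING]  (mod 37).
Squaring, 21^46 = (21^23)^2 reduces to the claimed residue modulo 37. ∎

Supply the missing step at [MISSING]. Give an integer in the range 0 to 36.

Multiply the listed residues: 12 · 9 · 34 · 21 = 108 → 3672 → 77112.
Reducing modulo 37: 77112 = 2084·37 + 4, so 21^23 ≡ 4.

4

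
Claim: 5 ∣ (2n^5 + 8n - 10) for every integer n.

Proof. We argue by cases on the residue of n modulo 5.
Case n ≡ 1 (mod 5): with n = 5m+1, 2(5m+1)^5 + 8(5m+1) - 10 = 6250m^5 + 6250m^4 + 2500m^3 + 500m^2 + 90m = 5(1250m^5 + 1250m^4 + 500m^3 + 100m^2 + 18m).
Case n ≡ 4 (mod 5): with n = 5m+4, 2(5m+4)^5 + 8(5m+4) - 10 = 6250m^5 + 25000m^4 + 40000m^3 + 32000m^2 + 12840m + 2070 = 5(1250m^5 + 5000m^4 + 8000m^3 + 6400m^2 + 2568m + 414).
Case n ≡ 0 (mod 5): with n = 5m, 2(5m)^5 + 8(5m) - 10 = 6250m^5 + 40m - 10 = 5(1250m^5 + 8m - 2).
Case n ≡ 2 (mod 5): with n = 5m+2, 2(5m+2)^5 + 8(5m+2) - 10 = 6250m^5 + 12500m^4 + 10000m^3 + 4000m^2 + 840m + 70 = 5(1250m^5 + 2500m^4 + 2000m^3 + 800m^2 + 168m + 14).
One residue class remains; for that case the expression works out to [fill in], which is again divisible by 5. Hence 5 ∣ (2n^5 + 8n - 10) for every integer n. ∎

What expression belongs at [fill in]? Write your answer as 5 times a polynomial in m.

5(1250m^5 + 3750m^4 + 4500m^3 + 2700m^2 + 818m + 100)

The residues treated are {1, 4, 0, 2}, so the missing case is n ≡ 3 (mod 5); write n = 5m+3.
Then 2(5m+3)^5 + 8(5m+3) - 10 = 6250m^5 + 18750m^4 + 22500m^3 + 13500m^2 + 4090m + 500 = 5(1250m^5 + 3750m^4 + 4500m^3 + 2700m^2 + 818m + 100).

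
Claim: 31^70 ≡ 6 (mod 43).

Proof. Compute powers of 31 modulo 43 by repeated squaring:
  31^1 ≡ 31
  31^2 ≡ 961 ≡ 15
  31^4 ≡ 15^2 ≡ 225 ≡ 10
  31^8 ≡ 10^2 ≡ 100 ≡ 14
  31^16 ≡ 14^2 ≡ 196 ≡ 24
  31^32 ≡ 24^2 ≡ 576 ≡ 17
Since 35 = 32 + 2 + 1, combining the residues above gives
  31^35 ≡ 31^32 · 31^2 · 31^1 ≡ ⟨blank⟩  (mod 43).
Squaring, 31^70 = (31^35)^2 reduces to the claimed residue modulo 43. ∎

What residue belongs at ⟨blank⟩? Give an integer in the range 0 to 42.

Multiply the listed residues: 17 · 15 · 31 = 255 → 7905.
Reducing modulo 43: 7905 = 183·43 + 36, so 31^35 ≡ 36.

36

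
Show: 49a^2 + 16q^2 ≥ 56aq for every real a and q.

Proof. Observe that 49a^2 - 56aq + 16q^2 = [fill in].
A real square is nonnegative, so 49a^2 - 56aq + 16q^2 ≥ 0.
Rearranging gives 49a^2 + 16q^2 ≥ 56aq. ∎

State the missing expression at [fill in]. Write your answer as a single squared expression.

49a^2 - 56aq + 16q^2 is a perfect-square trinomial: the outer terms are (7a)^2 and (4q)^2, and the cross term is -2·7a·4q.
So 49a^2 - 56aq + 16q^2 = (7a - 4q)^2 ≥ 0.

(7a - 4q)^2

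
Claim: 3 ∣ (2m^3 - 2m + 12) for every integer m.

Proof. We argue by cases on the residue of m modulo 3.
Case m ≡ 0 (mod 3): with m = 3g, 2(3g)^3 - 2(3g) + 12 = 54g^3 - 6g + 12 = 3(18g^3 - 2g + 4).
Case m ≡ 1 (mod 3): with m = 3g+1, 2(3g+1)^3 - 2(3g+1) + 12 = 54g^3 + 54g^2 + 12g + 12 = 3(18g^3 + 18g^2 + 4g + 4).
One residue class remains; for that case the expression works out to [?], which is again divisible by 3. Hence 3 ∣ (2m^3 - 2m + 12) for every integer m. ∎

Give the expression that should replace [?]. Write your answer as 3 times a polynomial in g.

3(18g^3 + 36g^2 + 22g + 8)

The residues treated are {0, 1}, so the missing case is m ≡ 2 (mod 3); write m = 3g+2.
Then 2(3g+2)^3 - 2(3g+2) + 12 = 54g^3 + 108g^2 + 66g + 24 = 3(18g^3 + 36g^2 + 22g + 8).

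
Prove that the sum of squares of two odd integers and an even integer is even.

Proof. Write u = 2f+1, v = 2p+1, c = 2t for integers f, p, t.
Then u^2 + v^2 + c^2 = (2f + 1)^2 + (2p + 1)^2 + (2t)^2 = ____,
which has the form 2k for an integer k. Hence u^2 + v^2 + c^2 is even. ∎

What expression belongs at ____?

(2f + 1)^2 + (2p + 1)^2 + (2t)^2 = 4f^2 + 4f + 4p^2 + 4p + 4t^2 + 2
= 2(2f^2 + 2f + 2p^2 + 2p + 2t^2 + 1).
Since 2f^2 + 2f + 2p^2 + 2p + 2t^2 + 1 is an integer, the sum of squares is of the form 2k for an integer k.

2(2f^2 + 2f + 2p^2 + 2p + 2t^2 + 1)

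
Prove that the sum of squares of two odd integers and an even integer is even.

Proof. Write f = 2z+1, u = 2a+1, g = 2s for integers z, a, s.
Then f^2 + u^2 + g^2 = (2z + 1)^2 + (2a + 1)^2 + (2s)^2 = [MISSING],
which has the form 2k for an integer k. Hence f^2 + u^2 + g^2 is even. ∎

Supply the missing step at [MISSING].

2(2a^2 + 2a + 2s^2 + 2z^2 + 2z + 1)

(2z + 1)^2 + (2a + 1)^2 + (2s)^2 = 4a^2 + 4a + 4s^2 + 4z^2 + 4z + 2
= 2(2a^2 + 2a + 2s^2 + 2z^2 + 2z + 1).
Since 2a^2 + 2a + 2s^2 + 2z^2 + 2z + 1 is an integer, the sum of squares is of the form 2k for an integer k.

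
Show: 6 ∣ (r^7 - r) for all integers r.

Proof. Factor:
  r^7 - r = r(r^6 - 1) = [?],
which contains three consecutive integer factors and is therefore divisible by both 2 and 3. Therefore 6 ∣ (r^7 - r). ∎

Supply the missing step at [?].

(r - 1)r(r + 1)(r^4 + r^2 + 1)

r^6 - 1 = (r^2 - 1)(r^4 + r^2 + 1), and r^2 - 1 = (r-1)(r+1).
So r(r^6 - 1) = (r - 1)r(r + 1)(r^4 + r^2 + 1).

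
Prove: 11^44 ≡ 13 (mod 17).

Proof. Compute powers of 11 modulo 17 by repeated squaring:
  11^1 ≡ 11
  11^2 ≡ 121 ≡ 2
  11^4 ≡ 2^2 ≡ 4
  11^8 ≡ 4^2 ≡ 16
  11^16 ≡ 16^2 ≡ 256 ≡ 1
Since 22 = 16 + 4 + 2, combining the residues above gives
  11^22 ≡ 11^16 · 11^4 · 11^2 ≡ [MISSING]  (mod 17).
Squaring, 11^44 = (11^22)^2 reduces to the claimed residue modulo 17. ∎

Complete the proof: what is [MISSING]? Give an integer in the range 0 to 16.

8

Multiply the listed residues: 1 · 4 · 2 = 4 → 8.
Reducing modulo 17: 8 = 0·17 + 8, so 11^22 ≡ 8.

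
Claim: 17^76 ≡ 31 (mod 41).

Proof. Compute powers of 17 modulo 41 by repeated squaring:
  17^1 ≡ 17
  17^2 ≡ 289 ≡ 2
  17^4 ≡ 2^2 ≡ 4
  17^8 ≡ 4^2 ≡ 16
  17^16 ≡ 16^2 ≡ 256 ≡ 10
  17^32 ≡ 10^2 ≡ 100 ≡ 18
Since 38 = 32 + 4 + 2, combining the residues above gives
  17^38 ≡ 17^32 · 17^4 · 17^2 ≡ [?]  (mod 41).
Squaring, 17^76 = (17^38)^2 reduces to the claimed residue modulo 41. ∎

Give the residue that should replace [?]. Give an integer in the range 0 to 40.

21

17^32 · 17^4 · 17^2 ≡ 18 · 4 · 2 = 144.
144 mod 41 = 21, so 17^38 ≡ 21 (mod 41).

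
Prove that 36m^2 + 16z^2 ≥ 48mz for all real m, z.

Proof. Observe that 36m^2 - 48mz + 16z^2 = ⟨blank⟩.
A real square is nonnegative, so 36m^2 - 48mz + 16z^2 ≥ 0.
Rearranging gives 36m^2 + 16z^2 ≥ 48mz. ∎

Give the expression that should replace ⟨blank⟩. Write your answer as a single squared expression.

36m^2 - 48mz + 16z^2 is a perfect-square trinomial: the outer terms are (6m)^2 and (4z)^2, and the cross term is -2·6m·4z.
So 36m^2 - 48mz + 16z^2 = (6m - 4z)^2 ≥ 0.

(6m - 4z)^2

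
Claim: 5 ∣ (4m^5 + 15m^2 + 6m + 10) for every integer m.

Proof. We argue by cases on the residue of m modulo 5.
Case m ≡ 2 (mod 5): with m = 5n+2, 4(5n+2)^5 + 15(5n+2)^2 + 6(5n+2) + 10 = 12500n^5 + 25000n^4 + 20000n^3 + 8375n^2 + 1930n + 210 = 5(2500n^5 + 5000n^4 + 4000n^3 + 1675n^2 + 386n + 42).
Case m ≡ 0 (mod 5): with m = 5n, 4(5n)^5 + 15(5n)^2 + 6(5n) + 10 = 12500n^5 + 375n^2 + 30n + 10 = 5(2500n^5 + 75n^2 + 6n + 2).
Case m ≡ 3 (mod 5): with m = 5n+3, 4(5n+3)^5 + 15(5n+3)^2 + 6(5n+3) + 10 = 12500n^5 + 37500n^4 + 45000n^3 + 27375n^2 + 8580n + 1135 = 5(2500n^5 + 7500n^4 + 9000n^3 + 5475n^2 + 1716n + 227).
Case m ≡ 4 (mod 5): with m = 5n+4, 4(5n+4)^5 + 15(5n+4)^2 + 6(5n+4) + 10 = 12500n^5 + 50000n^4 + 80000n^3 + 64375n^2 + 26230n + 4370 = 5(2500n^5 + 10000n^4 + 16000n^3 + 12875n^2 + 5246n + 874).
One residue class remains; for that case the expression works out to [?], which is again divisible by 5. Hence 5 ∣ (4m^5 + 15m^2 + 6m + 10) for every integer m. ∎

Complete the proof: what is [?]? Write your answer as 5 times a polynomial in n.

Only m ≡ 1 (mod 5) is unaccounted for. Put m = 5n+1:
4(5n+1)^5 + 15(5n+1)^2 + 6(5n+1) + 10 expands to 12500n^5 + 12500n^4 + 5000n^3 + 1375n^2 + 280n + 35,
and factoring out 5 leaves 5(2500n^5 + 2500n^4 + 1000n^3 + 275n^2 + 56n + 7).

5(2500n^5 + 2500n^4 + 1000n^3 + 275n^2 + 56n + 7)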